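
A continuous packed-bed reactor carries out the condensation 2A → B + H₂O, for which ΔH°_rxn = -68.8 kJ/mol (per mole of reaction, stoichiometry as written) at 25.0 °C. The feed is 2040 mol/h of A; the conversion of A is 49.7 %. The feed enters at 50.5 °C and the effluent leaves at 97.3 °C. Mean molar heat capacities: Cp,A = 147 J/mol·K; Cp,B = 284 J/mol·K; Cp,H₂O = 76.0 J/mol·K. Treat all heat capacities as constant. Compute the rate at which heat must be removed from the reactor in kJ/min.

Extent of reaction ξ = 0.497 × 2040 / 2 = 506.94 mol/h
Reaction term: ξ·ΔH°_rxn = 506.94 × -68.8 = -34877 kJ/h
Sensible, feed 50.5→25 °C: -7646.9 kJ/h
Outlet flows (mol/h): A 1026.1, B 506.94, H₂O 506.94
Sensible, products 25→97.3 °C: 24100 kJ/h
Q = ΔH = -18424 kJ/h = -5.1178 kW
Heat removed = 307.07 kJ/min

Q_out = 307 kJ/min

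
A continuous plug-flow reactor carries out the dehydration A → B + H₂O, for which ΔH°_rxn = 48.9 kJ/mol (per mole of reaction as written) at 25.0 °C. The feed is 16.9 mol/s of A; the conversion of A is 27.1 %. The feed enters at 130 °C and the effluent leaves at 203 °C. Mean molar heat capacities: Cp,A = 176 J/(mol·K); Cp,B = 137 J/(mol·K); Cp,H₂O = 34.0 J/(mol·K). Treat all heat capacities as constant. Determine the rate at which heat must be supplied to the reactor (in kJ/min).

Q_in = 26200 kJ/min

Extent of reaction ξ = 0.271 × 16.9 = 4.5799 mol/s
Reaction term: ξ·ΔH°_rxn = 4.5799 × 48.9 = 223.96 kJ/s
Sensible, feed 130→25 °C: -312.31 kJ/s
Outlet flows (mol/s): A 12.32, B 4.5799, H₂O 4.5799
Sensible, products 25→203 °C: 525.37 kJ/s
Q = ΔH = 437.01 kJ/s = 437.01 kW
Heat supplied = 26221 kJ/min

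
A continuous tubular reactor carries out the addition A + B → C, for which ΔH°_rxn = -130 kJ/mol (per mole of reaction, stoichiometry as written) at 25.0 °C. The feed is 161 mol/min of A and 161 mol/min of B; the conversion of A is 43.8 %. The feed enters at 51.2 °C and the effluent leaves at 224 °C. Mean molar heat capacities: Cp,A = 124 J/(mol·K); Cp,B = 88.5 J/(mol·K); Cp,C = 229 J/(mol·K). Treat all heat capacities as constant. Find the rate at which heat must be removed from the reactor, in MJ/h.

Extent of reaction ξ = 0.438 × 161 = 70.518 mol/min
Reaction term: ξ·ΔH°_rxn = 70.518 × -130 = -9167.3 kJ/min
Sensible, feed 51.2→25 °C: -896.37 kJ/min
Outlet flows (mol/min): A 90.482, B 90.482, C 70.518
Sensible, products 25→224 °C: 7039.8 kJ/min
Q = ΔH = -3023.9 kJ/min = -50.398 kW
Heat removed = 181.43 MJ/h

Q_out = 181 MJ/h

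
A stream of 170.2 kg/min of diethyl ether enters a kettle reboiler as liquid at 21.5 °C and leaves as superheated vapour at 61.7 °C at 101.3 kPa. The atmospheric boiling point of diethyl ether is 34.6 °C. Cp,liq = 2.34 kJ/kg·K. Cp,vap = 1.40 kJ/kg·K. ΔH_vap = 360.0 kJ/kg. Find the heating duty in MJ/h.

liquid 21.5→34.6 °C: 30.654 kJ/kg
vaporisation at 34.6 °C: 360 kJ/kg
vapour 34.6→61.7 °C: 37.94 kJ/kg
Δh = 30.654 + 360 + 37.94 = 428.59 kJ/kg
Q = ṁ·Δh = 170.2 kg/min × 428.59 kJ/kg = 72947 kJ/min
|Q| = 1215.8 kW = 4376.8 MJ/h

Q = 4380 MJ/h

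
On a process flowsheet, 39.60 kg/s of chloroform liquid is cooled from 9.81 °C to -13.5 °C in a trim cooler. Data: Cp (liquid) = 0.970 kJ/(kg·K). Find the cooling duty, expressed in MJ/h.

Q = ṁ·Cp·ΔT = 39.60 × 0.970 × (-13.5 − 9.81) = -895.38 kJ/s
Cooling duty = 3223.4 MJ/h

Q_c = 3220 MJ/h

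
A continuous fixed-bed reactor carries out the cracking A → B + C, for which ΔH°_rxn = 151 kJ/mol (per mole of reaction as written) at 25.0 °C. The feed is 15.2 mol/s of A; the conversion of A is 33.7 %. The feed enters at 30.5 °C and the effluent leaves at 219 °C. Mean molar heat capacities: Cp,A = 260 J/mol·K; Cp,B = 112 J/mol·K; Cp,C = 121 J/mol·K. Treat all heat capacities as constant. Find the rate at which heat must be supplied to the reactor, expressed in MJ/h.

Extent of reaction ξ = 0.337 × 15.2 = 5.1224 mol/s
Reaction term: ξ·ΔH°_rxn = 5.1224 × 151 = 773.48 kJ/s
Sensible, feed 30.5→25 °C: -21.736 kJ/s
Outlet flows (mol/s): A 10.078, B 5.1224, C 5.1224
Sensible, products 25→219 °C: 739.86 kJ/s
Q = ΔH = 1491.6 kJ/s = 1491.6 kW
Heat supplied = 5369.8 MJ/h

Q_in = 5370 MJ/h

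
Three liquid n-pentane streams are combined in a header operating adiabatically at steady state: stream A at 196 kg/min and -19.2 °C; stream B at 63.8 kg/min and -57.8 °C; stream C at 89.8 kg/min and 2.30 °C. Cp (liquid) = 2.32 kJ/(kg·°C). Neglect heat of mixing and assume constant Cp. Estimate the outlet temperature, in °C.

No heat crosses the boundary, so H_out = H_in.
Σ ṁᵢCp,ᵢTᵢ = 196×2.32×-19.2 + 63.8×2.32×-57.8 + 89.8×2.32×2.30 = -16807
Σ ṁᵢCp,ᵢ = 196×2.32 + 63.8×2.32 + 89.8×2.32 = 811.07
T_out = -16807 / 811.07 = -20.722 °C

T_out = -20.7 °C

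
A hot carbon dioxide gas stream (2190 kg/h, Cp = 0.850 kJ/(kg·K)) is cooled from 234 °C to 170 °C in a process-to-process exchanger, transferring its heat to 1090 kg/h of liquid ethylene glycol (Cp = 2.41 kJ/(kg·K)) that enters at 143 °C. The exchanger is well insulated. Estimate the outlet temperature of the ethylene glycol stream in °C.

T_c,out = 188 °C

Heat released by hot stream: Q = 2190 × 0.850 × (234 − 170) = 119140 kJ/h
Energy balance on cold side (adiabatic exchanger): Q = ṁ_c·Cp_c·(T_c,out − T_c,in)
T_c,out = 143 + 119140/(1090 × 2.41) = 188.35 °C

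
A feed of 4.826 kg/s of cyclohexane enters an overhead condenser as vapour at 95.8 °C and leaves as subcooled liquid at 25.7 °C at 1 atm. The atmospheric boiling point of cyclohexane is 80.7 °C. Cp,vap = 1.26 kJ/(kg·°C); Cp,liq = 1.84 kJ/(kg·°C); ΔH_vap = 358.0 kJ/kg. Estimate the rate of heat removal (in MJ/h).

vapour 95.8→80.7 °C: -19.026 kJ/kg
condensation at 80.7 °C: -358 kJ/kg
liquid 80.7→25.7 °C: -101.2 kJ/kg
Δh = -19.026 + -358 + -101.2 = -478.23 kJ/kg
Q = ṁ·Δh = 4.826 kg/s × -478.23 kJ/kg = -2307.9 kJ/s
|Q| = 2307.9 kW = 8308.5 MJ/h

Q_c = 8310 MJ/h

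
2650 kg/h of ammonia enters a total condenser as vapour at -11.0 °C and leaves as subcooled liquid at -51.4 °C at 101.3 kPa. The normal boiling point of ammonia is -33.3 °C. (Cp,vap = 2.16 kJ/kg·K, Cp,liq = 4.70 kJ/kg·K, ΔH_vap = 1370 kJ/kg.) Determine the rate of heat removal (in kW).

Q_c = 1110 kW

vapour -11.0→-33.3 °C: -48.168 kJ/kg
condensation at -33.3 °C: -1370 kJ/kg
liquid -33.3→-51.4 °C: -85.07 kJ/kg
Δh = -48.168 + -1370 + -85.07 = -1503.2 kJ/kg
Q = ṁ·Δh = 2650 kg/h × -1503.2 kJ/kg = -3.9836e+06 kJ/h
|Q| = 1106.6 kW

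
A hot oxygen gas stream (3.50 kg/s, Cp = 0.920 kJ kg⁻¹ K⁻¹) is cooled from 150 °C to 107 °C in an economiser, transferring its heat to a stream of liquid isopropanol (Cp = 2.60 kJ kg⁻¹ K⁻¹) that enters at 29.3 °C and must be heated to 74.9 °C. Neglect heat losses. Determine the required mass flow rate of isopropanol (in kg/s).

ṁ_c = 1.17 kg/s

Heat released by hot stream: Q = 3.50 × 0.920 × (150 − 107) = 138.46 kJ/s
Energy balance on cold side (adiabatic exchanger): Q = ṁ_c·Cp_c·(T_c,out − T_c,in)
ṁ_c = 138.46 / [2.60 × (74.9 − 29.3)] = 1.1678 kg/s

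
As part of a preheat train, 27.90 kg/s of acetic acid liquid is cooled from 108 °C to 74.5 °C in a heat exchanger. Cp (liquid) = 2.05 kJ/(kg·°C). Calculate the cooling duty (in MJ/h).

Q = ṁ·Cp·ΔT = 27.90 × 2.05 × (74.5 − 108) = -1916 kJ/s
Cooling duty = 6897.7 MJ/h

Q_c = 6900 MJ/h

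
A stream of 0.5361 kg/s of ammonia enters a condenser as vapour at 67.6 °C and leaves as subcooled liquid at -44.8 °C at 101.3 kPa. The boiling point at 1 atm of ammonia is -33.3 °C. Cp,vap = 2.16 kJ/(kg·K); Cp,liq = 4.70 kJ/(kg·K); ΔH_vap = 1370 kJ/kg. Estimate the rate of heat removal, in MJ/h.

vapour 67.6→-33.3 °C: -217.94 kJ/kg
condensation at -33.3 °C: -1370 kJ/kg
liquid -33.3→-44.8 °C: -54.05 kJ/kg
Δh = -217.94 + -1370 + -54.05 = -1642 kJ/kg
Q = ṁ·Δh = 0.5361 kg/s × -1642 kJ/kg = -880.27 kJ/s
|Q| = 880.27 kW = 3169 MJ/h

Q_c = 3170 MJ/h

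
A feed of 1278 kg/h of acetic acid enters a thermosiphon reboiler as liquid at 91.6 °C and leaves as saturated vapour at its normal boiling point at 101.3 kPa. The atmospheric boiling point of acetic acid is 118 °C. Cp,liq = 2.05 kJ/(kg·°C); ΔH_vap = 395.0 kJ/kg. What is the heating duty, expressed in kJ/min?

Q = 9570 kJ/min

liquid 91.6→118 °C: 54.12 kJ/kg
vaporisation at 118 °C: 395 kJ/kg
Δh = 54.12 + 395 = 449.12 kJ/kg
Q = ṁ·Δh = 1278 kg/h × 449.12 kJ/kg = 573980 kJ/h
|Q| = 159.44 kW = 9566.3 kJ/min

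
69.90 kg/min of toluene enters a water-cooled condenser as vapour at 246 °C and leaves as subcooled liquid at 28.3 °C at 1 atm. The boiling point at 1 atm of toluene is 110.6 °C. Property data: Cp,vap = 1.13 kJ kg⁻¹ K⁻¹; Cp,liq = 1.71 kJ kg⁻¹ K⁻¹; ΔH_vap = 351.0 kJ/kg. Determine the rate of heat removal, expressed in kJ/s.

vapour 246→110.6 °C: -153 kJ/kg
condensation at 110.6 °C: -351 kJ/kg
liquid 110.6→28.3 °C: -140.73 kJ/kg
Δh = -153 + -351 + -140.73 = -644.74 kJ/kg
Q = ṁ·Δh = 69.90 kg/min × -644.74 kJ/kg = -45067 kJ/min
|Q| = 751.12 kW

Q_c = 751 kJ/s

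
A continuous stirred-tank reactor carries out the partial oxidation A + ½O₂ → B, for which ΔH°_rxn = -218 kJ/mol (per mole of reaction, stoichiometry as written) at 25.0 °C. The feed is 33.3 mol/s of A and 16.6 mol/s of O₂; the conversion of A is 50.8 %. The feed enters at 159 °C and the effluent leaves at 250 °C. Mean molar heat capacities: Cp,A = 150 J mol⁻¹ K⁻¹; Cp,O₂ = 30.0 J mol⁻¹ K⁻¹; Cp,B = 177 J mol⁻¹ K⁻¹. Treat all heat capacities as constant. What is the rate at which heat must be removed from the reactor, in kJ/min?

Q_out = 189000 kJ/min

Extent of reaction ξ = 0.508 × 33.3 = 16.916 mol/s
Reaction term: ξ·ΔH°_rxn = 16.916 × -218 = -3687.8 kJ/s
Sensible, feed 159→25 °C: -736.06 kJ/s
Outlet flows (mol/s): A 16.384, O₂ 8.1418, B 16.916
Sensible, products 25→250 °C: 1281.6 kJ/s
Q = ΔH = -3142.2 kJ/s = -3142.2 kW
Heat removed = 188530 kJ/min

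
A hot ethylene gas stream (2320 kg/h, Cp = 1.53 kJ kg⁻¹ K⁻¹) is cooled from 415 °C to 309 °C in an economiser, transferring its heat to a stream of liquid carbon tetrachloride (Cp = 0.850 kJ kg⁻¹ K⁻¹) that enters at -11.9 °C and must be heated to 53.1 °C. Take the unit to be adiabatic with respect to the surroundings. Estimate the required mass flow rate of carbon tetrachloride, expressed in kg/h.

ṁ_c = 6810 kg/h

Heat released by hot stream: Q = 2320 × 1.53 × (415 − 309) = 376260 kJ/h
Energy balance on cold side (adiabatic exchanger): Q = ṁ_c·Cp_c·(T_c,out − T_c,in)
ṁ_c = 376260 / [0.850 × (53.1 − -11.9)] = 6810.1 kg/h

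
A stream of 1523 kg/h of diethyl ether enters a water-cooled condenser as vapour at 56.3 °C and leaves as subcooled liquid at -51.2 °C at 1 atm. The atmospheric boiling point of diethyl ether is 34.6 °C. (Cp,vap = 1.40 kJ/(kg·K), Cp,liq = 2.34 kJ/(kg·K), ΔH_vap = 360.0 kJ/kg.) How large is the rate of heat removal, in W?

vapour 56.3→34.6 °C: -30.38 kJ/kg
condensation at 34.6 °C: -360 kJ/kg
liquid 34.6→-51.2 °C: -200.77 kJ/kg
Δh = -30.38 + -360 + -200.77 = -591.15 kJ/kg
Q = ṁ·Δh = 1523 kg/h × -591.15 kJ/kg = -900320 kJ/h
|Q| = 250.09 kW = 250090 W

Q_c = 250000 W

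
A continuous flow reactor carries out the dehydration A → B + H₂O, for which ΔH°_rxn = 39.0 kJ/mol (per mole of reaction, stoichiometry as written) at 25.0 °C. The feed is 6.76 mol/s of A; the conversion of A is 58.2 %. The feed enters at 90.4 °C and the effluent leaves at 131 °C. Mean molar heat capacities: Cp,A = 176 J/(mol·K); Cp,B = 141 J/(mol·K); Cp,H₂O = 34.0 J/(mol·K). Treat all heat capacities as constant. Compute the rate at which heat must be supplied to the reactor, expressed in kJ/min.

Extent of reaction ξ = 0.582 × 6.76 = 3.9343 mol/s
Reaction term: ξ·ΔH°_rxn = 3.9343 × 39.0 = 153.44 kJ/s
Sensible, feed 90.4→25 °C: -77.81 kJ/s
Outlet flows (mol/s): A 2.8257, B 3.9343, H₂O 3.9343
Sensible, products 25→131 °C: 125.7 kJ/s
Q = ΔH = 201.33 kJ/s = 201.33 kW
Heat supplied = 12080 kJ/min

Q_in = 12100 kJ/min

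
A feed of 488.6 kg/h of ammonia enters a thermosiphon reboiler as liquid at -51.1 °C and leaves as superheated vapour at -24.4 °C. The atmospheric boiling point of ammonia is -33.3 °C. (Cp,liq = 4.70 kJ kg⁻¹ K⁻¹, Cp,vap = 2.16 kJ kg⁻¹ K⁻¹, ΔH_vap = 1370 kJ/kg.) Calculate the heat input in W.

Q = 200000 W

liquid -51.1→-33.3 °C: 83.66 kJ/kg
vaporisation at -33.3 °C: 1370 kJ/kg
vapour -33.3→-24.4 °C: 19.224 kJ/kg
Δh = 83.66 + 1370 + 19.224 = 1472.9 kJ/kg
Q = ṁ·Δh = 488.6 kg/h × 1472.9 kJ/kg = 719650 kJ/h
|Q| = 199.9 kW = 199900 W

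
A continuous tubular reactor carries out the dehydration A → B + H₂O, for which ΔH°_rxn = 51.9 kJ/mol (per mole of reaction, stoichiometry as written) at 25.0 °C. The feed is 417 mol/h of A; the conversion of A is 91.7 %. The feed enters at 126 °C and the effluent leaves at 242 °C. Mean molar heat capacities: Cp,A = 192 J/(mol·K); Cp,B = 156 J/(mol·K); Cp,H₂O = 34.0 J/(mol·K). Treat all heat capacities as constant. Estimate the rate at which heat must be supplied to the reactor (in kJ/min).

Extent of reaction ξ = 0.917 × 417 = 382.39 mol/h
Reaction term: ξ·ΔH°_rxn = 382.39 × 51.9 = 19846 kJ/h
Sensible, feed 126→25 °C: -8086.5 kJ/h
Outlet flows (mol/h): A 34.611, B 382.39, H₂O 382.39
Sensible, products 25→242 °C: 17208 kJ/h
Q = ΔH = 28967 kJ/h = 8.0465 kW
Heat supplied = 482.79 kJ/min

Q_in = 483 kJ/min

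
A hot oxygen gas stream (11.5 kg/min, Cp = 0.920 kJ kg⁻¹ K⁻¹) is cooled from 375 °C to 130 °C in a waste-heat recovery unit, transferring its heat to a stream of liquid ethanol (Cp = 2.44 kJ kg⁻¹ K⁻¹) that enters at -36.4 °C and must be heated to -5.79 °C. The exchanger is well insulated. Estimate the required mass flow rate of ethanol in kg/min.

Heat released by hot stream: Q = 11.5 × 0.920 × (375 − 130) = 2592.1 kJ/min
Energy balance on cold side (adiabatic exchanger): Q = ṁ_c·Cp_c·(T_c,out − T_c,in)
ṁ_c = 2592.1 / [2.44 × (-5.79 − -36.4)] = 34.706 kg/min

ṁ_c = 34.7 kg/min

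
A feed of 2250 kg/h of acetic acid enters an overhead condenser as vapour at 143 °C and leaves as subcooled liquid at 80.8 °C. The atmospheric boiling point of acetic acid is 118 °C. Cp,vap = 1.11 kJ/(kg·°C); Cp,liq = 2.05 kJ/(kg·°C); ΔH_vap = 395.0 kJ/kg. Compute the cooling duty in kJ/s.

vapour 143→118 °C: -27.75 kJ/kg
condensation at 118 °C: -395 kJ/kg
liquid 118→80.8 °C: -76.26 kJ/kg
Δh = -27.75 + -395 + -76.26 = -499.01 kJ/kg
Q = ṁ·Δh = 2250 kg/h × -499.01 kJ/kg = -1.1228e+06 kJ/h
|Q| = 311.88 kW

Q_c = 312 kJ/s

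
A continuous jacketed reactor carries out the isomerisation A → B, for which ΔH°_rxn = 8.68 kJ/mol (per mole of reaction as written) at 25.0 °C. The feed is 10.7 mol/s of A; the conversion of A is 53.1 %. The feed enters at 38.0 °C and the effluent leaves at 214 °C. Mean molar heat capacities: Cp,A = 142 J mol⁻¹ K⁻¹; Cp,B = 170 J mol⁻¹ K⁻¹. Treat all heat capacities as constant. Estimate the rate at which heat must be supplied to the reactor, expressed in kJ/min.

Q_in = 20800 kJ/min

Extent of reaction ξ = 0.531 × 10.7 = 5.6817 mol/s
Reaction term: ξ·ΔH°_rxn = 5.6817 × 8.68 = 49.317 kJ/s
Sensible, feed 38.0→25 °C: -19.752 kJ/s
Outlet flows (mol/s): A 5.0183, B 5.6817
Sensible, products 25→214 °C: 317.23 kJ/s
Q = ΔH = 346.8 kJ/s = 346.8 kW
Heat supplied = 20808 kJ/min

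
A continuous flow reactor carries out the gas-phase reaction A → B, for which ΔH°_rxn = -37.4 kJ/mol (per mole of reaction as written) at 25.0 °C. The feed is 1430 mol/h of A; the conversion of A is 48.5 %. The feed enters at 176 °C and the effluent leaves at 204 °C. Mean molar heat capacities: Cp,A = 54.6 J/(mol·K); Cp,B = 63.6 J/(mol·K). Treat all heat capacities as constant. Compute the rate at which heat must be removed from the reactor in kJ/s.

Extent of reaction ξ = 0.485 × 1430 = 693.55 mol/h
Reaction term: ξ·ΔH°_rxn = 693.55 × -37.4 = -25939 kJ/h
Sensible, feed 176→25 °C: -11790 kJ/h
Outlet flows (mol/h): A 736.45, B 693.55
Sensible, products 25→204 °C: 15093 kJ/h
Q = ΔH = -22635 kJ/h = -6.2876 kW
Heat removed = 6.2876 kJ/s

Q_out = 6.29 kJ/s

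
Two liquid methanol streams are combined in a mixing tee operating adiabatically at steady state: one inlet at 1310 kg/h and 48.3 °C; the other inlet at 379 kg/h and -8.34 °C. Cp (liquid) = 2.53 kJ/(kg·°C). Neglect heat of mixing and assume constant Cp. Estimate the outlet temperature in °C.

No heat crosses the boundary, so H_out = H_in.
T_out = Σ ṁᵢCp,ᵢTᵢ / Σ ṁᵢCp,ᵢ
      = 152080 / 4273.2 = 35.59 °C

T_out = 35.6 °C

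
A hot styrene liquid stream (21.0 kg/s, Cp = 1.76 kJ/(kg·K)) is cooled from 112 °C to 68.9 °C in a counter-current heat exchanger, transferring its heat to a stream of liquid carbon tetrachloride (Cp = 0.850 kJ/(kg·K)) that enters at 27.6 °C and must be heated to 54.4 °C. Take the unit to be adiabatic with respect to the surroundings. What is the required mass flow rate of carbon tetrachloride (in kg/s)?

ṁ_c = 69.9 kg/s

Heat released by hot stream: Q = 21.0 × 1.76 × (112 − 68.9) = 1593 kJ/s
Energy balance on cold side (adiabatic exchanger): Q = ṁ_c·Cp_c·(T_c,out − T_c,in)
ṁ_c = 1593 / [0.850 × (54.4 − 27.6)] = 69.929 kg/s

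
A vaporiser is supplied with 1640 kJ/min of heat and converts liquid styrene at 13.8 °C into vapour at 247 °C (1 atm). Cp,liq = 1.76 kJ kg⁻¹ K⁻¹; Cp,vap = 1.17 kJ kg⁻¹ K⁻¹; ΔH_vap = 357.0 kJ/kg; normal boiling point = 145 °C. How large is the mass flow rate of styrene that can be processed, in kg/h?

ṁ = 139 kg/h

Δh = 1.76×(145−13.8) + 357.0 + 1.17×(247−145) = 707.25 kJ/kg
Q = 1640 kJ/min = 27.333 kJ/s = 98400 kJ/h
ṁ = Q/Δh = 98400 / 707.25 = 139.13 kg/h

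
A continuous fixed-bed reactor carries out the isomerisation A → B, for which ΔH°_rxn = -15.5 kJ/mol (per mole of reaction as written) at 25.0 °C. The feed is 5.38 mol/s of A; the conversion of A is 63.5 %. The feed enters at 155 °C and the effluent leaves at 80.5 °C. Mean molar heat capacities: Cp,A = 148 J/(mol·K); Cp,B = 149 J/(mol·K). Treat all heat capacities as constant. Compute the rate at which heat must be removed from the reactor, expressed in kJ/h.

Extent of reaction ξ = 0.635 × 5.38 = 3.4163 mol/s
Reaction term: ξ·ΔH°_rxn = 3.4163 × -15.5 = -52.953 kJ/s
Sensible, feed 155→25 °C: -103.51 kJ/s
Outlet flows (mol/s): A 1.9637, B 3.4163
Sensible, products 25→80.5 °C: 44.381 kJ/s
Q = ΔH = -112.08 kJ/s = -112.08 kW
Heat removed = 403500 kJ/h

Q_out = 403000 kJ/h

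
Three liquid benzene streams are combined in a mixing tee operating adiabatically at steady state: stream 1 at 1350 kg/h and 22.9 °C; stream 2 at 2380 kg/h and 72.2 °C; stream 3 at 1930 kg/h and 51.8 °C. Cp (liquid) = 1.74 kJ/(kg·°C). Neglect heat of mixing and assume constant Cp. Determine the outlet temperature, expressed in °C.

T_out = 53.5 °C

Energy balance with Q = 0: Σ ṁᵢCp,ᵢ(T_out − Tᵢ) = 0
T_out = Σ ṁᵢCp,ᵢTᵢ / Σ ṁᵢCp,ᵢ
      = 526740 / 9848.4 = 53.485 °C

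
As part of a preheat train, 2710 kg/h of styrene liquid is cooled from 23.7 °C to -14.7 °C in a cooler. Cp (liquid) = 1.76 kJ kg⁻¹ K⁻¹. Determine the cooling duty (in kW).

Q_c = 50.9 kW

Q = ṁ·Cp·ΔT = 2710 × 1.76 × (-14.7 − 23.7) = -183150 kJ/h
Converting: 183150 / 3600 s = 50.876 kW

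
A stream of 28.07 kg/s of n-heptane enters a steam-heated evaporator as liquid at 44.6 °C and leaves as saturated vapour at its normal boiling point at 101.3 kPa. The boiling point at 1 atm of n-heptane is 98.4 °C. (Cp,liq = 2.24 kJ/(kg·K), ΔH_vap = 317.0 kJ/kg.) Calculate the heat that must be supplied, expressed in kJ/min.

Q = 737000 kJ/min

liquid 44.6→98.4 °C: 120.51 kJ/kg
vaporisation at 98.4 °C: 317 kJ/kg
Δh = 120.51 + 317 = 437.51 kJ/kg
Q = ṁ·Δh = 28.07 kg/s × 437.51 kJ/kg = 12281 kJ/s
|Q| = 12281 kW = 736860 kJ/min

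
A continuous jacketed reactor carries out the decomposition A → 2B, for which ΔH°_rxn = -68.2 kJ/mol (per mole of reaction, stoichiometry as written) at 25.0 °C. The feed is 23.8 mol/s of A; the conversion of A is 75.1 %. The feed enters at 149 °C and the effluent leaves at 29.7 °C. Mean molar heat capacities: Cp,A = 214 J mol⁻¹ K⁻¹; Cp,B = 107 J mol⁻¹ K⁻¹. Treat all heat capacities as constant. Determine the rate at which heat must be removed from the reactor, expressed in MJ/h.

Extent of reaction ξ = 0.751 × 23.8 = 17.874 mol/s
Reaction term: ξ·ΔH°_rxn = 17.874 × -68.2 = -1219 kJ/s
Sensible, feed 149→25 °C: -631.56 kJ/s
Outlet flows (mol/s): A 5.9262, B 35.748
Sensible, products 25→29.7 °C: 23.938 kJ/s
Q = ΔH = -1826.6 kJ/s = -1826.6 kW
Heat removed = 6575.8 MJ/h

Q_out = 6580 MJ/h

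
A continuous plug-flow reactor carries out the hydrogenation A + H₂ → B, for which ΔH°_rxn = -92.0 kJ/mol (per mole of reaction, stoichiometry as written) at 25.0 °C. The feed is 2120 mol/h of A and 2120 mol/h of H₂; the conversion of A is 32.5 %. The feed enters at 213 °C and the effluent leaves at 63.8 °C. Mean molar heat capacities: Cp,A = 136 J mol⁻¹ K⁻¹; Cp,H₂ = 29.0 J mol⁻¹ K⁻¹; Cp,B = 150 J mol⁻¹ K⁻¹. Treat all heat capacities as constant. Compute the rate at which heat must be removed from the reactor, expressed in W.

Extent of reaction ξ = 0.325 × 2120 = 689 mol/h
Reaction term: ξ·ΔH°_rxn = 689 × -92.0 = -63388 kJ/h
Sensible, feed 213→25 °C: -65762 kJ/h
Outlet flows (mol/h): A 1431, H₂ 1431, B 689
Sensible, products 25→63.8 °C: 13171 kJ/h
Q = ΔH = -115980 kJ/h = -32.216 kW
Heat removed = 32216 W

Q_out = 32200 W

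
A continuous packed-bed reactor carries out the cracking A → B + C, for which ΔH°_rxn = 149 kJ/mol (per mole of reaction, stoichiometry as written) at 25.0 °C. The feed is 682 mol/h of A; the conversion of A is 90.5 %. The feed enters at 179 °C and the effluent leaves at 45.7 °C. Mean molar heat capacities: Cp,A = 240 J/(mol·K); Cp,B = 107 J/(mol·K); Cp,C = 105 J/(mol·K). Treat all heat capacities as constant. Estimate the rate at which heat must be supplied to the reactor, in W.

Q_in = 19400 W

Extent of reaction ξ = 0.905 × 682 = 617.21 mol/h
Reaction term: ξ·ΔH°_rxn = 617.21 × 149 = 91964 kJ/h
Sensible, feed 179→25 °C: -25207 kJ/h
Outlet flows (mol/h): A 64.79, B 617.21, C 617.21
Sensible, products 25→45.7 °C: 3030.4 kJ/h
Q = ΔH = 69788 kJ/h = 19.386 kW
Heat supplied = 19386 W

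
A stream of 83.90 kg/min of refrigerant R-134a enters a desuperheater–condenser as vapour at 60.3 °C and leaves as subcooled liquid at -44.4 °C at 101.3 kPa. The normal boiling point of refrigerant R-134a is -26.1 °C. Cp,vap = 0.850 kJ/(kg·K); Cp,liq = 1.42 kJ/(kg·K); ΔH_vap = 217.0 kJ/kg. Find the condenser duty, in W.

vapour 60.3→-26.1 °C: -73.44 kJ/kg
condensation at -26.1 °C: -217 kJ/kg
liquid -26.1→-44.4 °C: -25.986 kJ/kg
Δh = -73.44 + -217 + -25.986 = -316.43 kJ/kg
Q = ṁ·Δh = 83.90 kg/min × -316.43 kJ/kg = -26548 kJ/min
|Q| = 442.47 kW = 442470 W

Q_c = 442000 W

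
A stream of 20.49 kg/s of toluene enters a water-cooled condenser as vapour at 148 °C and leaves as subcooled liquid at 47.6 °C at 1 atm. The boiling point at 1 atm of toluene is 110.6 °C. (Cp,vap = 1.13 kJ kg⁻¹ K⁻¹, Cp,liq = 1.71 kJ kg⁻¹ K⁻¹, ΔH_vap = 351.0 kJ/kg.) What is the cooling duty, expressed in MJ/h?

vapour 148→110.6 °C: -42.262 kJ/kg
condensation at 110.6 °C: -351 kJ/kg
liquid 110.6→47.6 °C: -107.73 kJ/kg
Δh = -42.262 + -351 + -107.73 = -500.99 kJ/kg
Q = ṁ·Δh = 20.49 kg/s × -500.99 kJ/kg = -10265 kJ/s
|Q| = 10265 kW = 36955 MJ/h

Q_c = 37000 MJ/h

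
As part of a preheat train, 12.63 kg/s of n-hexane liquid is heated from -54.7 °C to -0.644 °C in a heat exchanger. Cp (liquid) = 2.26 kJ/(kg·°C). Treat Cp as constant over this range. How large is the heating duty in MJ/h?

Q = 5550 MJ/h

Q = ṁ·Cp·ΔT = 12.63 × 2.26 × (-0.644 − -54.7) = 1543 kJ/s
Heating duty = 5554.7 MJ/h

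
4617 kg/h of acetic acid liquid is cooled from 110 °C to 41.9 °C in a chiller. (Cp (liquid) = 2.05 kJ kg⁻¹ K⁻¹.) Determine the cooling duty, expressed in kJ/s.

Q = ṁ·Cp·ΔT = 4617 × 2.05 × (41.9 − 110) = -644560 kJ/h
Converting: 644560 / 3600 s = 179.04 kW

Q_c = 179 kJ/s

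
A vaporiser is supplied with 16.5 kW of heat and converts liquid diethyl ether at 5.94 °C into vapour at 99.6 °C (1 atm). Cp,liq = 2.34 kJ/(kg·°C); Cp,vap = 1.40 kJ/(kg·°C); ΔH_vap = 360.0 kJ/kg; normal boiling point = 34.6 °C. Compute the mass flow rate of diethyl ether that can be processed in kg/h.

Δh = 2.34×(34.6−5.94) + 360.0 + 1.40×(99.6−34.6) = 518.06 kJ/kg
Q = 16.5 kW = 16.5 kJ/s = 59400 kJ/h
ṁ = Q/Δh = 59400 / 518.06 = 114.66 kg/h

ṁ = 115 kg/h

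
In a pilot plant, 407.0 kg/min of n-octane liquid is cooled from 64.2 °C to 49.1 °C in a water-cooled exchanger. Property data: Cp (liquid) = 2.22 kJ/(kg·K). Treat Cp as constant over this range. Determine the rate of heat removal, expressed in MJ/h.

Q_c = 819 MJ/h

Q = ṁ·Cp·ΔT = 407.0 × 2.22 × (49.1 − 64.2) = -13643 kJ/min
Converting: 13643 / 60 s = 227.39 kW
Cooling duty = 818.61 MJ/h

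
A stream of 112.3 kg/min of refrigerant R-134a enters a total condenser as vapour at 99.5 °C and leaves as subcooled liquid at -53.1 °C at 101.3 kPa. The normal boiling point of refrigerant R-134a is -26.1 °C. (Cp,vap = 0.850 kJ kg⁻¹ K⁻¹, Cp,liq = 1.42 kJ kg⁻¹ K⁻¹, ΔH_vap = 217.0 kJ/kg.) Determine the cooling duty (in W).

vapour 99.5→-26.1 °C: -106.76 kJ/kg
condensation at -26.1 °C: -217 kJ/kg
liquid -26.1→-53.1 °C: -38.34 kJ/kg
Δh = -106.76 + -217 + -38.34 = -362.1 kJ/kg
Q = ṁ·Δh = 112.3 kg/min × -362.1 kJ/kg = -40664 kJ/min
|Q| = 677.73 kW = 677730 W

Q_c = 678000 W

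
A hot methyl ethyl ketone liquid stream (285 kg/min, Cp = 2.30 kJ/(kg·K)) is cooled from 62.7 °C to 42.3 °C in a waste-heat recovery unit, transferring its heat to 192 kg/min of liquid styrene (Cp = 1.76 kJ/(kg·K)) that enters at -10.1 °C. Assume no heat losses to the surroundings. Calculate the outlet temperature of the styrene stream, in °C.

T_c,out = 29.5 °C

Heat released by hot stream: Q = 285 × 2.30 × (62.7 − 42.3) = 13372 kJ/min
Energy balance on cold side (adiabatic exchanger): Q = ṁ_c·Cp_c·(T_c,out − T_c,in)
T_c,out = -10.1 + 13372/(192 × 1.76) = 29.472 °C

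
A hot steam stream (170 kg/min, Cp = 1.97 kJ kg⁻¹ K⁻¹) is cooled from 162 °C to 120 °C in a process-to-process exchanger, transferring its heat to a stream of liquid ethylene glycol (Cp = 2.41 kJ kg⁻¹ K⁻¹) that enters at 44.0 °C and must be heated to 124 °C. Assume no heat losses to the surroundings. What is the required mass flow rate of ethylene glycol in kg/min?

Heat released by hot stream: Q = 170 × 1.97 × (162 − 120) = 14066 kJ/min
Energy balance on cold side (adiabatic exchanger): Q = ṁ_c·Cp_c·(T_c,out − T_c,in)
ṁ_c = 14066 / [2.41 × (124 − 44.0)] = 72.955 kg/min

ṁ_c = 73.0 kg/min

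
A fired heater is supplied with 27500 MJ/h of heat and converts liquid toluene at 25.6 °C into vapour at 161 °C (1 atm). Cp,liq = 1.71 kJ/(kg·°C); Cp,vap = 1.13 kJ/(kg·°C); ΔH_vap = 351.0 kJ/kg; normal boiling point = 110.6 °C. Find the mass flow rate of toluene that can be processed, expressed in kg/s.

Δh = 1.71×(110.6−25.6) + 351.0 + 1.13×(161−110.6) = 553.3 kJ/kg
Q = 27500 MJ/h = 7638.9 kJ/s = 7638.9 kJ/s
ṁ = Q/Δh = 7638.9 / 553.3 = 13.806 kg/s

ṁ = 13.8 kg/s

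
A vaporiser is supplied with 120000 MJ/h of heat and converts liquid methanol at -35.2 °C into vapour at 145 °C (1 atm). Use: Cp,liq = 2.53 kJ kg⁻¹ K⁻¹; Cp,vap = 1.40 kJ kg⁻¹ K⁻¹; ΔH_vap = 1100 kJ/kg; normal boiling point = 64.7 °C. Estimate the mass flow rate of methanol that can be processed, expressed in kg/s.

Δh = 2.53×(64.7−-35.2) + 1100 + 1.40×(145−64.7) = 1465.2 kJ/kg
Q = 120000 MJ/h = 33333 kJ/s = 33333 kJ/s
ṁ = Q/Δh = 33333 / 1465.2 = 22.751 kg/s

ṁ = 22.8 kg/s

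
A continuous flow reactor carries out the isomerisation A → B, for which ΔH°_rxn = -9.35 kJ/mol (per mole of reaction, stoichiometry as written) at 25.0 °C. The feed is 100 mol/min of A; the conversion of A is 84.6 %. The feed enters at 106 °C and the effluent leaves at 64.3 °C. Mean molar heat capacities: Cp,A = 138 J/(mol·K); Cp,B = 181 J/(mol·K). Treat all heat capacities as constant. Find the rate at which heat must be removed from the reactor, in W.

Extent of reaction ξ = 0.846 × 100 = 84.6 mol/min
Reaction term: ξ·ΔH°_rxn = 84.6 × -9.35 = -791.01 kJ/min
Sensible, feed 106→25 °C: -1117.8 kJ/min
Outlet flows (mol/min): A 15.4, B 84.6
Sensible, products 25→64.3 °C: 685.31 kJ/min
Q = ΔH = -1223.5 kJ/min = -20.392 kW
Heat removed = 20392 W

Q_out = 20400 W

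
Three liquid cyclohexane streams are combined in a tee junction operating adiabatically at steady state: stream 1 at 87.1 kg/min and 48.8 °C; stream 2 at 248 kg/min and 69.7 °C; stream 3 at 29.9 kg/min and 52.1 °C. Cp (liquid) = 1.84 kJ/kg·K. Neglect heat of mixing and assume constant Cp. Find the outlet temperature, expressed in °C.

No heat crosses the boundary, so H_out = H_in.
Σ ṁᵢCp,ᵢTᵢ = 87.1×1.84×48.8 + 248×1.84×69.7 + 29.9×1.84×52.1 = 42493
Σ ṁᵢCp,ᵢ = 87.1×1.84 + 248×1.84 + 29.9×1.84 = 671.6
T_out = 42493 / 671.6 = 63.271 °C

T_out = 63.3 °C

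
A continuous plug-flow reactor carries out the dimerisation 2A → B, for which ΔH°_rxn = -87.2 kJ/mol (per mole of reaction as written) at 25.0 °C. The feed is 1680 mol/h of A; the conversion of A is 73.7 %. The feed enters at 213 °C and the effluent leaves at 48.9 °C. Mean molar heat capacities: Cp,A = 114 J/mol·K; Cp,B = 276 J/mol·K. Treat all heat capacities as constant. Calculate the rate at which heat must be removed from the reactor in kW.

Extent of reaction ξ = 0.737 × 1680 / 2 = 619.08 mol/h
Reaction term: ξ·ΔH°_rxn = 619.08 × -87.2 = -53984 kJ/h
Sensible, feed 213→25 °C: -36006 kJ/h
Outlet flows (mol/h): A 441.84, B 619.08
Sensible, products 25→48.9 °C: 5287.5 kJ/h
Q = ΔH = -84702 kJ/h = -23.528 kW
Heat removed = 23.528 kW

Q_out = 23.5 kW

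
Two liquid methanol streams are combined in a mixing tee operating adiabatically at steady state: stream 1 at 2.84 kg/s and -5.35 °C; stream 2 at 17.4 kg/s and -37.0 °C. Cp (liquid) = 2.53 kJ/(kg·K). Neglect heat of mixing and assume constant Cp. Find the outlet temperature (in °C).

T_out = -32.6 °C

Adiabatic, steady state ⇒ Σ ṁᵢCp,ᵢ(T_out − Tᵢ) = 0
T_out = Σ ṁᵢCp,ᵢTᵢ / Σ ṁᵢCp,ᵢ
      = -1667.3 / 51.207 = -32.559 °C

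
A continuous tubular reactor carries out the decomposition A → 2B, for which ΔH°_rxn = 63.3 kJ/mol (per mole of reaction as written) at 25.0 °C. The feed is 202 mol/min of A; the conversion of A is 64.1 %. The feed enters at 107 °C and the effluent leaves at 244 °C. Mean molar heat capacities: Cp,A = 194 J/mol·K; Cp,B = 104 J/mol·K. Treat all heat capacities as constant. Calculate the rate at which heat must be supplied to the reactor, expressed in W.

Q_in = 233000 W

Extent of reaction ξ = 0.641 × 202 = 129.48 mol/min
Reaction term: ξ·ΔH°_rxn = 129.48 × 63.3 = 8196.2 kJ/min
Sensible, feed 107→25 °C: -3213.4 kJ/min
Outlet flows (mol/min): A 72.518, B 258.96
Sensible, products 25→244 °C: 8979.2 kJ/min
Q = ΔH = 13962 kJ/min = 232.7 kW
Heat supplied = 232700 W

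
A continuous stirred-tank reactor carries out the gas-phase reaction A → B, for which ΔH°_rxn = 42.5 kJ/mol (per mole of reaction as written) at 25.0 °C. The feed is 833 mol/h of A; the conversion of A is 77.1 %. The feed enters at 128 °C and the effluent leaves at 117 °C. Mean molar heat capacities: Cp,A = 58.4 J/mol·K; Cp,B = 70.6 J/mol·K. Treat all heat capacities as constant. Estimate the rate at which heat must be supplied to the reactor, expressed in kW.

Q_in = 7.63 kW

Extent of reaction ξ = 0.771 × 833 = 642.24 mol/h
Reaction term: ξ·ΔH°_rxn = 642.24 × 42.5 = 27295 kJ/h
Sensible, feed 128→25 °C: -5010.7 kJ/h
Outlet flows (mol/h): A 190.76, B 642.24
Sensible, products 25→117 °C: 5196.4 kJ/h
Q = ΔH = 27481 kJ/h = 7.6336 kW
Heat supplied = 7.6336 kW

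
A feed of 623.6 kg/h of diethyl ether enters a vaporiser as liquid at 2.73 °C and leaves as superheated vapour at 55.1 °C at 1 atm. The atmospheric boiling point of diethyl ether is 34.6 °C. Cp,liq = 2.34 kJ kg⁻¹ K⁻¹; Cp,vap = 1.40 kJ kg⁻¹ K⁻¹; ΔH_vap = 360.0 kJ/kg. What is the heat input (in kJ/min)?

liquid 2.73→34.6 °C: 74.576 kJ/kg
vaporisation at 34.6 °C: 360 kJ/kg
vapour 34.6→55.1 °C: 28.7 kJ/kg
Δh = 74.576 + 360 + 28.7 = 463.28 kJ/kg
Q = ṁ·Δh = 623.6 kg/h × 463.28 kJ/kg = 288900 kJ/h
|Q| = 80.25 kW = 4815 kJ/min

Q = 4810 kJ/min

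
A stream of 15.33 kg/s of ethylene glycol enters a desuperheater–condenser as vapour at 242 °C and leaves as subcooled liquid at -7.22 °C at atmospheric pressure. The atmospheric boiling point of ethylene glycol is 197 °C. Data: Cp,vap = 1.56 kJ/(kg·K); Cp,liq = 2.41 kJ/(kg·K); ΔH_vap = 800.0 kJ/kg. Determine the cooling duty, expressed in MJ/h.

Q_c = 75200 MJ/h

vapour 242→197 °C: -70.2 kJ/kg
condensation at 197 °C: -800 kJ/kg
liquid 197→-7.22 °C: -492.17 kJ/kg
Δh = -70.2 + -800 + -492.17 = -1362.4 kJ/kg
Q = ṁ·Δh = 15.33 kg/s × -1362.4 kJ/kg = -20885 kJ/s
|Q| = 20885 kW = 75186 MJ/h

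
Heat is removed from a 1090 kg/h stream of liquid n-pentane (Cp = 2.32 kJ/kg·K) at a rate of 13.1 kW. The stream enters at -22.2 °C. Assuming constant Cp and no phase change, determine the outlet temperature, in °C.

T_out = -40.8 °C

Q = 13.1 kW = 47160 kJ/h
ΔT = Q/(ṁ·Cp) = 47160/(1090×2.32) = 18.649 K
T_out = -22.2 − 18.649 = -40.849 °C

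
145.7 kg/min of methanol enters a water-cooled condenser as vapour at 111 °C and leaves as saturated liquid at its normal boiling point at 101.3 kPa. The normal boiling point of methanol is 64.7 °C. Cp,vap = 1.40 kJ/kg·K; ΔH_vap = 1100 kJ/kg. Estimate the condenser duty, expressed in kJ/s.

Q_c = 2830 kJ/s

vapour 111→64.7 °C: -64.82 kJ/kg
condensation at 64.7 °C: -1100 kJ/kg
Δh = -64.82 + -1100 = -1164.8 kJ/kg
Q = ṁ·Δh = 145.7 kg/min × -1164.8 kJ/kg = -169710 kJ/min
|Q| = 2828.6 kW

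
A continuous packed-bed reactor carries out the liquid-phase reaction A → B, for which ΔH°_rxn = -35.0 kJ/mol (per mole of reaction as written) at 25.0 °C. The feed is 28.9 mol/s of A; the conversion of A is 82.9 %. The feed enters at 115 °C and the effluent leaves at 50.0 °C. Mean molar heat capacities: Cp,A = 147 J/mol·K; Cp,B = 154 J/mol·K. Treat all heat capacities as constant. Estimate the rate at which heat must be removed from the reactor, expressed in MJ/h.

Q_out = 4000 MJ/h

Extent of reaction ξ = 0.829 × 28.9 = 23.958 mol/s
Reaction term: ξ·ΔH°_rxn = 23.958 × -35.0 = -838.53 kJ/s
Sensible, feed 115→25 °C: -382.35 kJ/s
Outlet flows (mol/s): A 4.9419, B 23.958
Sensible, products 25→50.0 °C: 110.4 kJ/s
Q = ΔH = -1110.5 kJ/s = -1110.5 kW
Heat removed = 3997.7 MJ/h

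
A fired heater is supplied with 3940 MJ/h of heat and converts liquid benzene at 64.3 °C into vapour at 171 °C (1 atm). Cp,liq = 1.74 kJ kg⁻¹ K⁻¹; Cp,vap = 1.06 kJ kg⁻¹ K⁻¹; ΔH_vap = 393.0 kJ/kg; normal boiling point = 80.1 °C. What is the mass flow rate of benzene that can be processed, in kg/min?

Δh = 1.74×(80.1−64.3) + 393.0 + 1.06×(171−80.1) = 516.85 kJ/kg
Q = 3940 MJ/h = 1094.4 kJ/s = 65667 kJ/min
ṁ = Q/Δh = 65667 / 516.85 = 127.05 kg/min

ṁ = 127 kg/min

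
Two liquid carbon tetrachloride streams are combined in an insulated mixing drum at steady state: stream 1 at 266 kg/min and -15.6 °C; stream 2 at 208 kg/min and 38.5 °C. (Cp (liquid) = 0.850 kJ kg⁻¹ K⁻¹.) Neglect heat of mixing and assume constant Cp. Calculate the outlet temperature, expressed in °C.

No heat crosses the boundary, so H_out = H_in.
T_out = Σ ṁᵢCp,ᵢTᵢ / Σ ṁᵢCp,ᵢ
      = 3279.6 / 402.9 = 8.1401 °C

T_out = 8.14 °C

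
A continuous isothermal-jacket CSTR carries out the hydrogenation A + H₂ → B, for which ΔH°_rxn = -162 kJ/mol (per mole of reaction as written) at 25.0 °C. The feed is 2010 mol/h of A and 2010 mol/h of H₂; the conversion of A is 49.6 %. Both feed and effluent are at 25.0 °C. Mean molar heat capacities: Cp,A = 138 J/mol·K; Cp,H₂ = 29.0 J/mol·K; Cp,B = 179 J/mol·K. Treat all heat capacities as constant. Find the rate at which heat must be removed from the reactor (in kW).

Q_out = 44.9 kW

Extent of reaction ξ = 0.496 × 2010 = 996.96 mol/h
Reaction term: ξ·ΔH°_rxn = 996.96 × -162 = -161510 kJ/h
Q = ΔH = -161510 kJ/h = -44.863 kW
Heat removed = 44.863 kW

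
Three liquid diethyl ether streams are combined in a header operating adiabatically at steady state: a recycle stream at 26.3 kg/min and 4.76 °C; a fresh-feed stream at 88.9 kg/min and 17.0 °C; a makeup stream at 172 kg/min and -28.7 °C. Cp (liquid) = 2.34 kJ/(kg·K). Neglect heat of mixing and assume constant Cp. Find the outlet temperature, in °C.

T_out = -11.5 °C

Adiabatic, steady state ⇒ Σ ṁᵢCp,ᵢ(T_out − Tᵢ) = 0
T_out = Σ ṁᵢCp,ᵢTᵢ / Σ ṁᵢCp,ᵢ
      = -7721.8 / 672.05 = -11.49 °C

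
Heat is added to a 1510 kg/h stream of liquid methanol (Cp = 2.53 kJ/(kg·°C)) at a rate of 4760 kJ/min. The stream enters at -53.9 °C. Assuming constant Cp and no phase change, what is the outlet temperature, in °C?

Q = 4760 kJ/min = 285600 kJ/h
ΔT = Q/(ṁ·Cp) = 285600/(1510×2.53) = 74.759 K
T_out = -53.9 + 74.759 = 20.859 °C

T_out = 20.9 °C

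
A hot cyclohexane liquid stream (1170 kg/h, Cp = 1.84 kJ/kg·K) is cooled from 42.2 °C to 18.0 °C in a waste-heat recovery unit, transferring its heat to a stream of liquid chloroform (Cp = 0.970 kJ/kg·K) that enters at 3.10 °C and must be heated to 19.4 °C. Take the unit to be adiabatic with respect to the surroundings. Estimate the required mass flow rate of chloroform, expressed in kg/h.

ṁ_c = 3300 kg/h

Heat released by hot stream: Q = 1170 × 1.84 × (42.2 − 18.0) = 52098 kJ/h
Energy balance on cold side (adiabatic exchanger): Q = ṁ_c·Cp_c·(T_c,out − T_c,in)
ṁ_c = 52098 / [0.970 × (19.4 − 3.10)] = 3295 kg/h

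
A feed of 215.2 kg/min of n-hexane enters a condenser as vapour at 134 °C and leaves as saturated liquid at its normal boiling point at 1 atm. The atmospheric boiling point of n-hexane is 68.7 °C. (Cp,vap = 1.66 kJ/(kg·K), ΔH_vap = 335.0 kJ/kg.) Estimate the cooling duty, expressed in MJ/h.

vapour 134→68.7 °C: -108.4 kJ/kg
condensation at 68.7 °C: -335 kJ/kg
Δh = -108.4 + -335 = -443.4 kJ/kg
Q = ṁ·Δh = 215.2 kg/min × -443.4 kJ/kg = -95419 kJ/min
|Q| = 1590.3 kW = 5725.2 MJ/h

Q_c = 5730 MJ/h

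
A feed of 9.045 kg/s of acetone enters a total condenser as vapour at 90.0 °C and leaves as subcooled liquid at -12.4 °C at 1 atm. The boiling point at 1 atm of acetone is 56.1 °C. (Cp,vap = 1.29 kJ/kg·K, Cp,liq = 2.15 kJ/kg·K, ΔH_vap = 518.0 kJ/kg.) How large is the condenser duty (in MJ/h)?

vapour 90.0→56.1 °C: -43.731 kJ/kg
condensation at 56.1 °C: -518 kJ/kg
liquid 56.1→-12.4 °C: -147.28 kJ/kg
Δh = -43.731 + -518 + -147.28 = -709.01 kJ/kg
Q = ṁ·Δh = 9.045 kg/s × -709.01 kJ/kg = -6413 kJ/s
|Q| = 6413 kW = 23087 MJ/h

Q_c = 23100 MJ/h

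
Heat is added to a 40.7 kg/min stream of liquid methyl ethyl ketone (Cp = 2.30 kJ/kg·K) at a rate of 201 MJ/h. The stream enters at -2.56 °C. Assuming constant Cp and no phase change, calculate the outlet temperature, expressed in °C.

T_out = 33.2 °C

Q = 201 MJ/h = 3350 kJ/min
ΔT = Q/(ṁ·Cp) = 3350/(40.7×2.30) = 35.787 K
T_out = -2.56 + 35.787 = 33.227 °C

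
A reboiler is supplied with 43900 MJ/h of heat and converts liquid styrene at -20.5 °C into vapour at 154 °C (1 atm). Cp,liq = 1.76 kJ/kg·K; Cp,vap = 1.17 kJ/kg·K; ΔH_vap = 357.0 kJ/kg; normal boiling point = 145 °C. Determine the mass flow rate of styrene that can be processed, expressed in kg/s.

ṁ = 18.5 kg/s

Δh = 1.76×(145−-20.5) + 357.0 + 1.17×(154−145) = 658.81 kJ/kg
Q = 43900 MJ/h = 12194 kJ/s = 12194 kJ/s
ṁ = Q/Δh = 12194 / 658.81 = 18.51 kg/s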